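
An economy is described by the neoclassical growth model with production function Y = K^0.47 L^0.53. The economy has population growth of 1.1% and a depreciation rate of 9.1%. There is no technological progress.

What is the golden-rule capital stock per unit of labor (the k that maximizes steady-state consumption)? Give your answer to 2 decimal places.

k_gold ≈ 17.86

The golden rule sets f'(k) = n + δ, i.e. α·k^(α−1) = n + δ.
So k^(1−α) = α / (n + δ) = 0.47 / 0.102 = 4.6078.
k_gold = 4.6078^(1/0.53) ≈ 17.8597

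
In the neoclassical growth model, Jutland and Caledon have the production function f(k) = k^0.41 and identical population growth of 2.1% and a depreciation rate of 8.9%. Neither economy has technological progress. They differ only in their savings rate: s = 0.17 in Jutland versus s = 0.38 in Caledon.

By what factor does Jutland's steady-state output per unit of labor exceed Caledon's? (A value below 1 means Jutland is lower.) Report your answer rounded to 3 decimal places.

Steady-state y* = [s/(n + δ)]^(α/(1−α)), so the ratio is [ (s_J/(n + δ)_J) / (s_C/(n + δ)_C) ]^0.6949.
s_J/(n + δ)_J = 0.17/0.110 = 1.5455; s_C/(n + δ)_C = 0.38/0.110 = 3.4545.
Ratio = (1.5455/3.4545)^0.6949 = 0.4474^0.6949 ≈ 0.5718

ratio ≈ 0.572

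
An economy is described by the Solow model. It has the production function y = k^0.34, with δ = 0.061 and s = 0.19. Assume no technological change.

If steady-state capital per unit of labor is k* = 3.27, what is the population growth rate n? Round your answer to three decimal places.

At the steady state, Δk = 0, so s·k^α = (n + δ)·k.
So s / (n + δ) = (k*)^(1−α) = 3.27^0.66 = 2.1858.
Therefore n + δ = s / 2.1858 = 0.19 / 2.1858 = 0.0869, so n = 0.0869 − 0.061 = 0.0259.

n ≈ 0.026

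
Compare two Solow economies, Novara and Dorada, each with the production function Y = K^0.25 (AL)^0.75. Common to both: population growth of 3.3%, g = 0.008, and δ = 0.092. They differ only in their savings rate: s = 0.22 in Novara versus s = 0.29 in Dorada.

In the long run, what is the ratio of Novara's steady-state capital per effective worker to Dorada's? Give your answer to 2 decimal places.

k*_N / k*_D ≈ 0.69

Steady-state k* = [s/(n + g + δ)]^(1/(1−α)), so the ratio is [ (s_N/(n + g + δ)_N) / (s_D/(n + g + δ)_D) ]^1.3333.
s_N/(n + g + δ)_N = 0.22/0.133 = 1.6541; s_D/(n + g + δ)_D = 0.29/0.133 = 2.1805.
Ratio = (1.6541/2.1805)^1.3333 = 0.7586^1.3333 ≈ 0.6919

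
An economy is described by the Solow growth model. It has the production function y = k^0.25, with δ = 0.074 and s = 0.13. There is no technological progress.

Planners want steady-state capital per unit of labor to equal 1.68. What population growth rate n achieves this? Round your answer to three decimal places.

n ≈ 0.014

Steady state requires s·f(k) = (n + δ)·k, i.e. s·k^α = (n + δ)·k.
So s / (n + δ) = (k*)^(1−α) = 1.68^0.75 = 1.4756.
Therefore n + δ = s / 1.4756 = 0.13 / 1.4756 = 0.0881, so n = 0.0881 − 0.074 = 0.0141.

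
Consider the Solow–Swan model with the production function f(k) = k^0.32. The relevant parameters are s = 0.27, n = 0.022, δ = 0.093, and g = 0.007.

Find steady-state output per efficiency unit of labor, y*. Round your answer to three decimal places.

y* = 1.453

In steady state, investment equals break-even investment: s·k^α = (n + g + δ)·k.
Rearranging, k^(1−α) = s / (n + g + δ).
k^0.68 = 0.27 / (0.022 + 0.007 + 0.093) = 0.27 / 0.122 = 2.2131
k* = 2.2131^(1/0.68) ≈ 3.2163
y* = (k*)^α = 3.2163^0.32 ≈ 1.4533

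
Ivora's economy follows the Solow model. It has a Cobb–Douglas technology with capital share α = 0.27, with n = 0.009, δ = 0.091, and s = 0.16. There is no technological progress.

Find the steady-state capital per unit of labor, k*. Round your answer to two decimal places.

In steady state, investment equals break-even investment: s·k^α = (n + δ)·k.
Dividing both sides by k: k^(1−α) = s / (n + δ).
k^0.73 = 0.16 / (0.009 + 0.091) = 0.16 / 0.100 = 1.6000
k* = 1.6000^(1/0.73) ≈ 1.9038

k* = 1.90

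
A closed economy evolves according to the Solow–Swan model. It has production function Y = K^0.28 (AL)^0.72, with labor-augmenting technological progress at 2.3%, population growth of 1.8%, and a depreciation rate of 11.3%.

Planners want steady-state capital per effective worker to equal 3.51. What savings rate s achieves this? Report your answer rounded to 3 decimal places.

s ≈ 0.380

Steady state requires s·f(k) = (n + g + δ)·k, i.e. s·k^α = (n + g + δ)·k.
So s / (n + g + δ) = (k*)^(1−α) = 3.51^0.72 = 2.4696.
Therefore s = 2.4696 × (n + g + δ) = 2.4696 × 0.154 = 0.3803.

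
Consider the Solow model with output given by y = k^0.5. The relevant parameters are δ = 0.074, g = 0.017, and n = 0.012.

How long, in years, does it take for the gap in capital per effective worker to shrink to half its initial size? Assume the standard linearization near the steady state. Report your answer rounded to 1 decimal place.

Near the steady state the convergence rate is λ = (1 − α)(n + g + δ).
λ = (1 − 0.5) × 0.103 = 0.5 × 0.103 = 0.0515
Half-life = ln 2 / λ = 0.6931 / 0.0515 ≈ 13.46 years

t_½ ≈ 13.5 years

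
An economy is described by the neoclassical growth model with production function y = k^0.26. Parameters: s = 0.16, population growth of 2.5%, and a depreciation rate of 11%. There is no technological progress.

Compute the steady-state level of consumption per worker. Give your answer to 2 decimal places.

At the steady state, Δk = 0, so s·k^α = (n + δ)·k.
Dividing both sides by k: k^(1−α) = s / (n + δ).
k^0.74 = 0.16 / (0.025 + 0.110) = 0.16 / 0.135 = 1.1852
k* = 1.1852^(1/0.74) ≈ 1.2581
y* = (k*)^α = 1.2581^0.26 ≈ 1.0615
c* = (1 − s)·y* = (1 − 0.16) × 1.0615 ≈ 0.8917

c* = 0.89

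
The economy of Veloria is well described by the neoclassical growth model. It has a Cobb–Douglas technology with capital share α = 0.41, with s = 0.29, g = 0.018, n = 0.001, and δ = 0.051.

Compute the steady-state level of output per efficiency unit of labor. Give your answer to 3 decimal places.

y* = 2.685

In steady state, investment equals break-even investment: s·k^α = (n + g + δ)·k.
Dividing both sides by k: k^(1−α) = s / (n + g + δ).
k^0.59 = 0.29 / (0.001 + 0.018 + 0.051) = 0.29 / 0.070 = 4.1429
k* = 4.1429^(1/0.59) ≈ 11.1245
y* = (k*)^α = 11.1245^0.41 ≈ 2.6852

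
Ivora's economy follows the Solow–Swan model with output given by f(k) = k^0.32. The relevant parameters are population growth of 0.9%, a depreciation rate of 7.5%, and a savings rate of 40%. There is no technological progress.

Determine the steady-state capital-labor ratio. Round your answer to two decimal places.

In steady state, investment equals break-even investment: s·k^α = (n + δ)·k.
Dividing both sides by k: k^(1−α) = s / (n + δ).
k^0.68 = 0.40 / (0.009 + 0.075) = 0.40 / 0.084 = 4.7619
k* = 4.7619^(1/0.68) ≈ 9.9251

k* = 9.93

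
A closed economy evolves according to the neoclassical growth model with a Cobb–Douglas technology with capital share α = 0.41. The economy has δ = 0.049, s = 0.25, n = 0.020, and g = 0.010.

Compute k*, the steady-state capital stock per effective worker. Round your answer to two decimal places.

Steady state requires s·f(k) = (n + g + δ)·k, i.e. s·k^α = (n + g + δ)·k.
Dividing both sides by k: k^(1−α) = s / (n + g + δ).
k^0.59 = 0.25 / (0.020 + 0.010 + 0.049) = 0.25 / 0.079 = 3.1646
k* = 3.1646^(1/0.59) ≈ 7.0469

k* = 7.05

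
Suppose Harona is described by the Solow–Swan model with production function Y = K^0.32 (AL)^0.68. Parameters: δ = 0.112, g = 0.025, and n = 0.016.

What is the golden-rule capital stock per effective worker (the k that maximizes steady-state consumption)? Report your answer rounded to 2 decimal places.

The golden rule sets f'(k) = n + g + δ, i.e. α·k^(α−1) = n + g + δ.
So k^(1−α) = α / (n + g + δ) = 0.32 / 0.153 = 2.0915.
k_gold = 2.0915^(1/0.68) ≈ 2.9598

k_gold ≈ 2.96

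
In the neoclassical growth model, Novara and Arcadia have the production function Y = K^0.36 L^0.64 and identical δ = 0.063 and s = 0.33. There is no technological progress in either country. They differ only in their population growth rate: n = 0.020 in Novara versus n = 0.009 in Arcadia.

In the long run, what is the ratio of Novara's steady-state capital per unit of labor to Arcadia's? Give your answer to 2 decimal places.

k*_N / k*_A ≈ 0.80

Steady-state k* = [s/(n + δ)]^(1/(1−α)), so the ratio is [ (s_N/(n + δ)_N) / (s_A/(n + δ)_A) ]^1.5625.
s_N/(n + δ)_N = 0.33/0.083 = 3.9759; s_A/(n + δ)_A = 0.33/0.072 = 4.5833.
Ratio = (3.9759/4.5833)^1.5625 = 0.8675^1.5625 ≈ 0.8008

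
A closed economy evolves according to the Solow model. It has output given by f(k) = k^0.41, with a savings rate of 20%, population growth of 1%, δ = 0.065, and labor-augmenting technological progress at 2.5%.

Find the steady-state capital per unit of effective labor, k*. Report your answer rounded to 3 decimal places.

Steady state requires s·f(k) = (n + g + δ)·k, i.e. s·k^α = (n + g + δ)·k.
Dividing both sides by k: k^(1−α) = s / (n + g + δ).
k^0.59 = 0.20 / (0.010 + 0.025 + 0.065) = 0.20 / 0.100 = 2.0000
k* = 2.0000^(1/0.59) ≈ 3.2376

k* = 3.238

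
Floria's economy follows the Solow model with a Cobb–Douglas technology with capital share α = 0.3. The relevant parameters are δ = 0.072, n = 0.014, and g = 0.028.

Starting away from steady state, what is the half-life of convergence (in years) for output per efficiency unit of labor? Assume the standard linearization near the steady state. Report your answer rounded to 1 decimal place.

Near the steady state the convergence rate is λ = (1 − α)(n + g + δ).
λ = (1 − 0.3) × 0.114 = 0.7 × 0.114 = 0.0798
Half-life = ln 2 / λ = 0.6931 / 0.0798 ≈ 8.69 years

half-life ≈ 8.7 years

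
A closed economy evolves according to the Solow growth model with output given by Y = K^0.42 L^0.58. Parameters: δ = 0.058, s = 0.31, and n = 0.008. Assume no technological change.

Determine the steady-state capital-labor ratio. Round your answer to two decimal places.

Steady state requires s·f(k) = (n + δ)·k, i.e. s·k^α = (n + δ)·k.
Rearranging, k^(1−α) = s / (n + δ).
k^0.58 = 0.31 / (0.008 + 0.058) = 0.31 / 0.066 = 4.6970
k* = 4.6970^(1/0.58) ≈ 14.3983

k* = 14.40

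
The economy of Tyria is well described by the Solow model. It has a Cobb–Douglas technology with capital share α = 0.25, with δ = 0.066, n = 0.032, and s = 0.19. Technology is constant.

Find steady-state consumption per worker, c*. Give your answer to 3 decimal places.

c* ≈ 1.010

Steady state requires s·f(k) = (n + δ)·k, i.e. s·k^α = (n + δ)·k.
Dividing both sides by k: k^(1−α) = s / (n + δ).
k^0.75 = 0.19 / (0.032 + 0.066) = 0.19 / 0.098 = 1.9388
k* = 1.9388^(1/0.75) ≈ 2.4176
y* = (k*)^α = 2.4176^0.25 ≈ 1.2469
c* = (1 − s)·y* = (1 − 0.19) × 1.2469 ≈ 1.0100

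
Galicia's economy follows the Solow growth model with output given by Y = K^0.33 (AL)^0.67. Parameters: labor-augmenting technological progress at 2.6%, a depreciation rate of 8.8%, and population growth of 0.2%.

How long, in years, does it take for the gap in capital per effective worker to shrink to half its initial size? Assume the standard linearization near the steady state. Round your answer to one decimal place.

Near the steady state the convergence rate is λ = (1 − α)(n + g + δ).
λ = (1 − 0.33) × 0.116 = 0.67 × 0.116 = 0.07772
Half-life = ln 2 / λ = 0.6931 / 0.07772 ≈ 8.92 years

t_½ ≈ 8.9 years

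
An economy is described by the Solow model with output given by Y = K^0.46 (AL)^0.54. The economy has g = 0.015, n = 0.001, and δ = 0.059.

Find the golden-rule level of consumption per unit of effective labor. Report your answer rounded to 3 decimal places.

c_gold ≈ 2.532

At the golden rule, f'(k) = n + g + δ, so α·k^(α−1) = n + g + δ and k_gold = (α/(n + g + δ))^(1/(1−α)).
k_gold = (0.46/0.075)^(1/0.54) = 6.1333^1.8519 ≈ 28.7562
c_gold = f(k_gold) − (n + g + δ)·k_gold = 4.6883 − 0.075×28.7562 ≈ 2.5316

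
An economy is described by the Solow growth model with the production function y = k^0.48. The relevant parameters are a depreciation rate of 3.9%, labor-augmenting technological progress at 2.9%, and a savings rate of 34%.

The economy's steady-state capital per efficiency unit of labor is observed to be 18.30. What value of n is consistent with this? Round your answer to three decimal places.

In steady state, investment equals break-even investment: s·k^α = (n + g + δ)·k.
So s / (n + g + δ) = (k*)^(1−α) = 18.30^0.52 = 4.5339.
Therefore n + g + δ = s / 4.5339 = 0.34 / 4.5339 = 0.0750, so n = 0.0750 − 0.068 = 0.0070.

n ≈ 0.007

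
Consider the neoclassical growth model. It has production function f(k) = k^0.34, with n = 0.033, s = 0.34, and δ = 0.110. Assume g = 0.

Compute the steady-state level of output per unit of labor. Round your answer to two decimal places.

Steady state requires s·f(k) = (n + δ)·k, i.e. s·k^α = (n + δ)·k.
Dividing both sides by k: k^(1−α) = s / (n + δ).
k^0.66 = 0.34 / (0.033 + 0.110) = 0.34 / 0.143 = 2.3776
k* = 2.3776^(1/0.66) ≈ 3.7146
y* = (k*)^α = 3.7146^0.34 ≈ 1.5623

y* = 1.56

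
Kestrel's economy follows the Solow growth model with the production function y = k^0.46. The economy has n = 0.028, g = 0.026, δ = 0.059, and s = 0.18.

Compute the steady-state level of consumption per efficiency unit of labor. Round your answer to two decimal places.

At the steady state, Δk = 0, so s·k^α = (n + g + δ)·k.
Dividing both sides by k: k^(1−α) = s / (n + g + δ).
k^0.54 = 0.18 / (0.028 + 0.026 + 0.059) = 0.18 / 0.113 = 1.5929
k* = 1.5929^(1/0.54) ≈ 2.3682
y* = (k*)^α = 2.3682^0.46 ≈ 1.4867
c* = (1 − s)·y* = (1 − 0.18) × 1.4867 ≈ 1.2191

c* ≈ 1.22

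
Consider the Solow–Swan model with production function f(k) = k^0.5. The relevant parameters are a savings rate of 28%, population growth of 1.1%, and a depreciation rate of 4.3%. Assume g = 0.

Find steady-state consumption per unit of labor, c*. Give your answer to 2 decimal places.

Steady state requires s·f(k) = (n + δ)·k, i.e. s·k^α = (n + δ)·k.
Dividing both sides by k: k^(1−α) = s / (n + δ).
k^0.5 = 0.28 / (0.011 + 0.043) = 0.28 / 0.054 = 5.1852
k* = 5.1852^(1/0.5) ≈ 26.8863
y* = (k*)^α = 26.8863^0.5 ≈ 5.1852
c* = (1 − s)·y* = (1 − 0.28) × 5.1852 ≈ 3.7333

c* = 3.73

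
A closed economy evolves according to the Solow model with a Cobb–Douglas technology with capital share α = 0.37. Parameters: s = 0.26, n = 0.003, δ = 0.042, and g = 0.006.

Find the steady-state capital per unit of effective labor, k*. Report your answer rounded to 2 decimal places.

k* ≈ 13.27

At the steady state, Δk = 0, so s·k^α = (n + g + δ)·k.
Rearranging, k^(1−α) = s / (n + g + δ).
k^0.63 = 0.26 / (0.003 + 0.006 + 0.042) = 0.26 / 0.051 = 5.0980
k* = 5.0980^(1/0.63) ≈ 13.2696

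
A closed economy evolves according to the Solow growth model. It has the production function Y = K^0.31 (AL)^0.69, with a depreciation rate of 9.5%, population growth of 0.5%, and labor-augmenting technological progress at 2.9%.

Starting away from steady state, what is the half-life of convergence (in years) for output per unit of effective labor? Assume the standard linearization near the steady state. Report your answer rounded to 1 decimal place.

Near the steady state the convergence rate is λ = (1 − α)(n + g + δ).
λ = (1 − 0.31) × 0.129 = 0.69 × 0.129 = 0.08901
Half-life = ln 2 / λ = 0.6931 / 0.08901 ≈ 7.79 years

about 7.8 years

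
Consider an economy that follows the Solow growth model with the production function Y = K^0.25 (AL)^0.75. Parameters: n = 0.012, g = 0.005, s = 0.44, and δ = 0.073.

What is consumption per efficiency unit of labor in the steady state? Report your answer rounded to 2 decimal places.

At the steady state, Δk = 0, so s·k^α = (n + g + δ)·k.
Rearranging, k^(1−α) = s / (n + g + δ).
k^0.75 = 0.44 / (0.012 + 0.005 + 0.073) = 0.44 / 0.090 = 4.8889
k* = 4.8889^(1/0.75) ≈ 8.2975
y* = (k*)^α = 8.2975^0.25 ≈ 1.6972
c* = (1 − s)·y* = (1 − 0.44) × 1.6972 ≈ 0.9504

c* ≈ 0.95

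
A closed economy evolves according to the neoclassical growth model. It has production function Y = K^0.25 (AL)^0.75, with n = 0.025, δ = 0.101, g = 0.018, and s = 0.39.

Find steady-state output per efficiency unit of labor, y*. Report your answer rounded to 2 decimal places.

y* ≈ 1.39

Steady state requires s·f(k) = (n + g + δ)·k, i.e. s·k^α = (n + g + δ)·k.
Dividing both sides by k: k^(1−α) = s / (n + g + δ).
k^0.75 = 0.39 / (0.025 + 0.018 + 0.101) = 0.39 / 0.144 = 2.7083
k* = 2.7083^(1/0.75) ≈ 3.7751
y* = (k*)^α = 3.7751^0.25 ≈ 1.3939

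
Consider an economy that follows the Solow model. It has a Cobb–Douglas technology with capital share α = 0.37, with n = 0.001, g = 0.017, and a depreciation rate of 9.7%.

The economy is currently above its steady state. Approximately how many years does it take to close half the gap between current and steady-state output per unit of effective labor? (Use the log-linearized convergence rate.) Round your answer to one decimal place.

t_½ ≈ 9.6 years

Near the steady state the convergence rate is λ = (1 − α)(n + g + δ).
λ = (1 − 0.37) × 0.115 = 0.63 × 0.115 = 0.07245
Half-life = ln 2 / λ = 0.6931 / 0.07245 ≈ 9.57 years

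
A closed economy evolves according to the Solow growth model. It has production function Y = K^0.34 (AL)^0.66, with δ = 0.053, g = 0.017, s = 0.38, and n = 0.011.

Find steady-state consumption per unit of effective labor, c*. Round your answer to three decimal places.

Steady state requires s·f(k) = (n + g + δ)·k, i.e. s·k^α = (n + g + δ)·k.
Dividing both sides by k: k^(1−α) = s / (n + g + δ).
k^0.66 = 0.38 / (0.011 + 0.017 + 0.053) = 0.38 / 0.081 = 4.6914
k* = 4.6914^(1/0.66) ≈ 10.4022
y* = (k*)^α = 10.4022^0.34 ≈ 2.2173
c* = (1 − s)·y* = (1 − 0.38) × 2.2173 ≈ 1.3747

c* ≈ 1.375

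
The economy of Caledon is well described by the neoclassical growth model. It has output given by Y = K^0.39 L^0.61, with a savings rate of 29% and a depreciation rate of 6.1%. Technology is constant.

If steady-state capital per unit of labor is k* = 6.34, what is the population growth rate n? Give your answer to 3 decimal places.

In steady state, investment equals break-even investment: s·k^α = (n + δ)·k.
So s / (n + δ) = (k*)^(1−α) = 6.34^0.61 = 3.0851.
Therefore n + δ = s / 3.0851 = 0.29 / 3.0851 = 0.0940, so n = 0.0940 − 0.061 = 0.0330.

n ≈ 0.033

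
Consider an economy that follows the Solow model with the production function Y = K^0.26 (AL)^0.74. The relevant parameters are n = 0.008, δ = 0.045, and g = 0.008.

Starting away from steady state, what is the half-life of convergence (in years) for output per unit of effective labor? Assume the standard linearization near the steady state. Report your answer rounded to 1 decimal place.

Near the steady state the convergence rate is λ = (1 − α)(n + g + δ).
λ = (1 − 0.26) × 0.061 = 0.74 × 0.061 = 0.04514
Half-life = ln 2 / λ = 0.6931 / 0.04514 ≈ 15.35 years

about 15.4 years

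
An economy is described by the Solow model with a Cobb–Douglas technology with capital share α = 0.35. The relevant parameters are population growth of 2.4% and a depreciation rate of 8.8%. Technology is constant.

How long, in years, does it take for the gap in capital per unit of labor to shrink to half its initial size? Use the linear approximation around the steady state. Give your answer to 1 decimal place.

half-life ≈ 9.5 years

Near the steady state the convergence rate is λ = (1 − α)(n + δ).
λ = (1 − 0.35) × 0.112 = 0.65 × 0.112 = 0.0728
Half-life = ln 2 / λ = 0.6931 / 0.0728 ≈ 9.52 years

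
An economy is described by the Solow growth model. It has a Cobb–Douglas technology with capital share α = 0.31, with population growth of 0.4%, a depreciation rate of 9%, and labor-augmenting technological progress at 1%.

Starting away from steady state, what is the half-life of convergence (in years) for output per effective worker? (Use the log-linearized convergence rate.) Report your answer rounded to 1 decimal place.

Near the steady state the convergence rate is λ = (1 − α)(n + g + δ).
λ = (1 − 0.31) × 0.104 = 0.69 × 0.104 = 0.07176
Half-life = ln 2 / λ = 0.6931 / 0.07176 ≈ 9.66 years

t_½ ≈ 9.7 years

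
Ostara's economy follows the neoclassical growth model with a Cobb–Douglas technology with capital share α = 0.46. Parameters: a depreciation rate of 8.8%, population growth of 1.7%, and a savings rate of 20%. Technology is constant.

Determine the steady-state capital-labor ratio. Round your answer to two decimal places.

k* ≈ 3.30

Steady state requires s·f(k) = (n + δ)·k, i.e. s·k^α = (n + δ)·k.
Dividing both sides by k: k^(1−α) = s / (n + δ).
k^0.54 = 0.20 / (0.017 + 0.088) = 0.20 / 0.105 = 1.9048
k* = 1.9048^(1/0.54) ≈ 3.2979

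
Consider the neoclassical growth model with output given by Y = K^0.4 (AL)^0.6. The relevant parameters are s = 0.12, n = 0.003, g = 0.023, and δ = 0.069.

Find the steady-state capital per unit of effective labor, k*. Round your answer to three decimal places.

In steady state, investment equals break-even investment: s·k^α = (n + g + δ)·k.
Rearranging, k^(1−α) = s / (n + g + δ).
k^0.6 = 0.12 / (0.003 + 0.023 + 0.069) = 0.12 / 0.095 = 1.2632
k* = 1.2632^(1/0.6) ≈ 1.4761

k* = 1.476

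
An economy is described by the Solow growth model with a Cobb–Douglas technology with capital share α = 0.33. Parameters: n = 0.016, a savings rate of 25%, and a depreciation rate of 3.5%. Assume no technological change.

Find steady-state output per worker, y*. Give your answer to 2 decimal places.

y* = 2.19

In steady state, investment equals break-even investment: s·k^α = (n + δ)·k.
Rearranging, k^(1−α) = s / (n + δ).
k^0.67 = 0.25 / (0.016 + 0.035) = 0.25 / 0.051 = 4.9020
k* = 4.9020^(1/0.67) ≈ 10.7253
y* = (k*)^α = 10.7253^0.33 ≈ 2.1879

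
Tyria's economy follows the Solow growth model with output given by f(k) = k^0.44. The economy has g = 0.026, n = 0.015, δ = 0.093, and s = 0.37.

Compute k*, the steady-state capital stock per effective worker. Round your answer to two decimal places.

Steady state requires s·f(k) = (n + g + δ)·k, i.e. s·k^α = (n + g + δ)·k.
Rearranging, k^(1−α) = s / (n + g + δ).
k^0.56 = 0.37 / (0.015 + 0.026 + 0.093) = 0.37 / 0.134 = 2.7612
k* = 2.7612^(1/0.56) ≈ 6.1330

k* ≈ 6.13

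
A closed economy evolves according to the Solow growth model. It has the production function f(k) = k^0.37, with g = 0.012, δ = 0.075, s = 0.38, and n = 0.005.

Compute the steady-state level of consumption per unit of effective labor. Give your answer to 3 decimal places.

c* ≈ 1.426

At the steady state, Δk = 0, so s·k^α = (n + g + δ)·k.
Dividing both sides by k: k^(1−α) = s / (n + g + δ).
k^0.63 = 0.38 / (0.005 + 0.012 + 0.075) = 0.38 / 0.092 = 4.1304
k* = 4.1304^(1/0.63) ≈ 9.5009
y* = (k*)^α = 9.5009^0.37 ≈ 2.3002
c* = (1 − s)·y* = (1 − 0.38) × 2.3002 ≈ 1.4261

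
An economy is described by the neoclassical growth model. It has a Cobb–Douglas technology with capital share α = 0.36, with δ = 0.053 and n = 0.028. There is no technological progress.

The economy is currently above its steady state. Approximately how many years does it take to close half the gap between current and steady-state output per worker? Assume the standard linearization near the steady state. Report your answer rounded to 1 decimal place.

half-life ≈ 13.4 years

Near the steady state the convergence rate is λ = (1 − α)(n + δ).
λ = (1 − 0.36) × 0.081 = 0.64 × 0.081 = 0.05184
Half-life = ln 2 / λ = 0.6931 / 0.05184 ≈ 13.37 years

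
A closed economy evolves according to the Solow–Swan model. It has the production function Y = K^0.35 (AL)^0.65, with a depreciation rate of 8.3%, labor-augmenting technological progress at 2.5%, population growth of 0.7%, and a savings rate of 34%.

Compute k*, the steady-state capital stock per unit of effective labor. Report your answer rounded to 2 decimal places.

k* = 5.30

In steady state, investment equals break-even investment: s·k^α = (n + g + δ)·k.
Dividing both sides by k: k^(1−α) = s / (n + g + δ).
k^0.65 = 0.34 / (0.007 + 0.025 + 0.083) = 0.34 / 0.115 = 2.9565
k* = 2.9565^(1/0.65) ≈ 5.3000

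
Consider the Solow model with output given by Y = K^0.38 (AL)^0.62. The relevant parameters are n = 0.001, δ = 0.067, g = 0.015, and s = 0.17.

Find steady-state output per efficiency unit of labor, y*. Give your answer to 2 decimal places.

Steady state requires s·f(k) = (n + g + δ)·k, i.e. s·k^α = (n + g + δ)·k.
Rearranging, k^(1−α) = s / (n + g + δ).
k^0.62 = 0.17 / (0.001 + 0.015 + 0.067) = 0.17 / 0.083 = 2.0482
k* = 2.0482^(1/0.62) ≈ 3.1784
y* = (k*)^α = 3.1784^0.38 ≈ 1.5518

y* = 1.55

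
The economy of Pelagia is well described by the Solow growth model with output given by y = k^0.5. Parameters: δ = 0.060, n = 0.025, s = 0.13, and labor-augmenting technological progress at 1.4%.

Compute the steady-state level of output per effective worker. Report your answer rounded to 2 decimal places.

Steady state requires s·f(k) = (n + g + δ)·k, i.e. s·k^α = (n + g + δ)·k.
Rearranging, k^(1−α) = s / (n + g + δ).
k^0.5 = 0.13 / (0.025 + 0.014 + 0.060) = 0.13 / 0.099 = 1.3131
k* = 1.3131^(1/0.5) ≈ 1.7242
y* = (k*)^α = 1.7242^0.5 ≈ 1.3131

y* ≈ 1.31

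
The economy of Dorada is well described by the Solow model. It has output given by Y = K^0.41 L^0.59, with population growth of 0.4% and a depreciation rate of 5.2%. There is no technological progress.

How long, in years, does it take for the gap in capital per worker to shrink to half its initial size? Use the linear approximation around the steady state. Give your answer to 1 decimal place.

Near the steady state the convergence rate is λ = (1 − α)(n + δ).
λ = (1 − 0.41) × 0.056 = 0.59 × 0.056 = 0.03304
Half-life = ln 2 / λ = 0.6931 / 0.03304 ≈ 20.98 years

t_½ ≈ 21.0 years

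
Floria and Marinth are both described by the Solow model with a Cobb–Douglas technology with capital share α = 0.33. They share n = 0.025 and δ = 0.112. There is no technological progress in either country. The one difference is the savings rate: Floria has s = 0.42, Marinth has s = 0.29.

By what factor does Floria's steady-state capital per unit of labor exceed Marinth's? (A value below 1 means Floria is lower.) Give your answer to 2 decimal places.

Steady-state k* = [s/(n + δ)]^(1/(1−α)), so the ratio is [ (s_F/(n + δ)_F) / (s_M/(n + δ)_M) ]^1.4925.
s_F/(n + δ)_F = 0.42/0.137 = 3.0657; s_M/(n + δ)_M = 0.29/0.137 = 2.1168.
Ratio = (3.0657/2.1168)^1.4925 = 1.4483^1.4925 ≈ 1.7381

k*_F / k*_M ≈ 1.74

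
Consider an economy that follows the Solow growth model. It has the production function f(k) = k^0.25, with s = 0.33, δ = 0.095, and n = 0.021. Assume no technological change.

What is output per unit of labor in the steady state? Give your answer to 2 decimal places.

In steady state, investment equals break-even investment: s·k^α = (n + δ)·k.
Dividing both sides by k: k^(1−α) = s / (n + δ).
k^0.75 = 0.33 / (0.021 + 0.095) = 0.33 / 0.116 = 2.8448
k* = 2.8448^(1/0.75) ≈ 4.0309
y* = (k*)^α = 4.0309^0.25 ≈ 1.4169

y* = 1.42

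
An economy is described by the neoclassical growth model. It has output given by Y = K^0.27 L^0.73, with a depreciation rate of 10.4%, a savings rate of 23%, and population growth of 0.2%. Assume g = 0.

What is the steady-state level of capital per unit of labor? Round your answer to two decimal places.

k* = 2.89

Steady state requires s·f(k) = (n + δ)·k, i.e. s·k^α = (n + δ)·k.
Dividing both sides by k: k^(1−α) = s / (n + δ).
k^0.73 = 0.23 / (0.002 + 0.104) = 0.23 / 0.106 = 2.1698
k* = 2.1698^(1/0.73) ≈ 2.8897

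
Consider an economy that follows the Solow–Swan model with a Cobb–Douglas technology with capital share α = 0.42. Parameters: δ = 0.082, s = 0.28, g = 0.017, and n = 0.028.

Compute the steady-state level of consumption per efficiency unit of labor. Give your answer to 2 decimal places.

c* = 1.28

Steady state requires s·f(k) = (n + g + δ)·k, i.e. s·k^α = (n + g + δ)·k.
Dividing both sides by k: k^(1−α) = s / (n + g + δ).
k^0.58 = 0.28 / (0.028 + 0.017 + 0.082) = 0.28 / 0.127 = 2.2047
k* = 2.2047^(1/0.58) ≈ 3.9082
y* = (k*)^α = 3.9082^0.42 ≈ 1.7727
c* = (1 − s)·y* = (1 − 0.28) × 1.7727 ≈ 1.2763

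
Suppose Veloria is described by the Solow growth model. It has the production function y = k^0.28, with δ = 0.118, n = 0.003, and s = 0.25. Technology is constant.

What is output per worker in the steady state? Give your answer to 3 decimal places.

Steady state requires s·f(k) = (n + δ)·k, i.e. s·k^α = (n + δ)·k.
Rearranging, k^(1−α) = s / (n + δ).
k^0.72 = 0.25 / (0.003 + 0.118) = 0.25 / 0.121 = 2.0661
k* = 2.0661^(1/0.72) ≈ 2.7397
y* = (k*)^α = 2.7397^0.28 ≈ 1.3260

y* = 1.326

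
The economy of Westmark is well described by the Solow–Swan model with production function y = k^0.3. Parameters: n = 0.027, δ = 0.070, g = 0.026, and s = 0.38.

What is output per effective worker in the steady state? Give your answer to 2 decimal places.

y* ≈ 1.62

Steady state requires s·f(k) = (n + g + δ)·k, i.e. s·k^α = (n + g + δ)·k.
Rearranging, k^(1−α) = s / (n + g + δ).
k^0.7 = 0.38 / (0.027 + 0.026 + 0.070) = 0.38 / 0.123 = 3.0894
k* = 3.0894^(1/0.7) ≈ 5.0098
y* = (k*)^α = 5.0098^0.3 ≈ 1.6216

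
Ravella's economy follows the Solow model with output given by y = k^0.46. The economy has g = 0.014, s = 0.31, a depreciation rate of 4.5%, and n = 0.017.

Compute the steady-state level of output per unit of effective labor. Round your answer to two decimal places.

In steady state, investment equals break-even investment: s·k^α = (n + g + δ)·k.
Rearranging, k^(1−α) = s / (n + g + δ).
k^0.54 = 0.31 / (0.017 + 0.014 + 0.045) = 0.31 / 0.076 = 4.0789
k* = 4.0789^(1/0.54) ≈ 13.5094
y* = (k*)^α = 13.5094^0.46 ≈ 3.3120

y* = 3.31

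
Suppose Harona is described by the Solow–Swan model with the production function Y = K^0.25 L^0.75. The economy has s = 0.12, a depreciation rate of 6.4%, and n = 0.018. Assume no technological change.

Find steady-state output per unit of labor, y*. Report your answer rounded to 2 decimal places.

y* = 1.14

At the steady state, Δk = 0, so s·k^α = (n + δ)·k.
Dividing both sides by k: k^(1−α) = s / (n + δ).
k^0.75 = 0.12 / (0.018 + 0.064) = 0.12 / 0.082 = 1.4634
k* = 1.4634^(1/0.75) ≈ 1.6614
y* = (k*)^α = 1.6614^0.25 ≈ 1.1353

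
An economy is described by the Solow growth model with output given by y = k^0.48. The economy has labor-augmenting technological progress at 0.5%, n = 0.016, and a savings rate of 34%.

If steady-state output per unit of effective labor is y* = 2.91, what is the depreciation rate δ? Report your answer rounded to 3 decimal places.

Steady state requires s·f(k) = (n + g + δ)·k, i.e. s·k^α = (n + g + δ)·k.
Since y* = [s/(n + g + δ)]^(α/(1−α)), we have s/(n + g + δ) = (y*)^((1−α)/α) = 2.91^1.0833 = 3.1808.
Therefore n + g + δ = s / 3.1808 = 0.34 / 3.1808 = 0.1069, so δ = 0.1069 − 0.021 = 0.0859.

δ ≈ 0.086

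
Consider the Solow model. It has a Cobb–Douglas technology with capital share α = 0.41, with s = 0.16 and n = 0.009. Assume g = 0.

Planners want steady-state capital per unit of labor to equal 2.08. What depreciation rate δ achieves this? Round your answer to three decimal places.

δ ≈ 0.095

At the steady state, Δk = 0, so s·k^α = (n + δ)·k.
So s / (n + δ) = (k*)^(1−α) = 2.08^0.59 = 1.5405.
Therefore n + δ = s / 1.5405 = 0.16 / 1.5405 = 0.1039, so δ = 0.1039 − 0.009 = 0.0949.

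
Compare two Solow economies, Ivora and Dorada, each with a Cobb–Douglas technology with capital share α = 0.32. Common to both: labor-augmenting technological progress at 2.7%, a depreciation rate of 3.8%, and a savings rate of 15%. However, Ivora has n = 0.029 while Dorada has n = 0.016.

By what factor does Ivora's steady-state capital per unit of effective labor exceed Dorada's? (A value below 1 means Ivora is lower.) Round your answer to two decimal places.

Steady-state k* = [s/(n + g + δ)]^(1/(1−α)), so the ratio is [ (s_I/(n + g + δ)_I) / (s_D/(n + g + δ)_D) ]^1.4706.
s_I/(n + g + δ)_I = 0.15/0.094 = 1.5957; s_D/(n + g + δ)_D = 0.15/0.081 = 1.8519.
Ratio = (1.5957/1.8519)^1.4706 = 0.8617^1.4706 ≈ 0.8034

ratio ≈ 0.80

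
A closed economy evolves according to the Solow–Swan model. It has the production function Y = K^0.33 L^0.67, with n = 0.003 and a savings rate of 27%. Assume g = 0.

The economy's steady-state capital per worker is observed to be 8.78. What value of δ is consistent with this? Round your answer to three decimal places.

At the steady state, Δk = 0, so s·k^α = (n + δ)·k.
So s / (n + δ) = (k*)^(1−α) = 8.78^0.67 = 4.2869.
Therefore n + δ = s / 4.2869 = 0.27 / 4.2869 = 0.0630, so δ = 0.0630 − 0.003 = 0.0600.

δ ≈ 0.060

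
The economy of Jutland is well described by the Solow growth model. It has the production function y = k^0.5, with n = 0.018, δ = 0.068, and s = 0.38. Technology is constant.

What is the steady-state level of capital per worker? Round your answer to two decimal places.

k* ≈ 19.52

In steady state, investment equals break-even investment: s·k^α = (n + δ)·k.
Rearranging, k^(1−α) = s / (n + δ).
k^0.5 = 0.38 / (0.018 + 0.068) = 0.38 / 0.086 = 4.4186
k* = 4.4186^(1/0.5) ≈ 19.5240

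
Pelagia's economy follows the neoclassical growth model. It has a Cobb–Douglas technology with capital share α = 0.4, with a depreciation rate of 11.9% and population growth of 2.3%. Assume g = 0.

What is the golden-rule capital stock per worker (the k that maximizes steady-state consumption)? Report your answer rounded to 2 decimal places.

The golden rule sets f'(k) = n + δ, i.e. α·k^(α−1) = n + δ.
So k^(1−α) = α / (n + δ) = 0.4 / 0.142 = 2.8169.
k_gold = 2.8169^(1/0.6) ≈ 5.6185

k_gold ≈ 5.62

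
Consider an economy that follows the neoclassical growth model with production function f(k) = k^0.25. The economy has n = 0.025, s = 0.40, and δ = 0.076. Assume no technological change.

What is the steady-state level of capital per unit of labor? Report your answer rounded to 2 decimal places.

k* ≈ 6.27

Steady state requires s·f(k) = (n + δ)·k, i.e. s·k^α = (n + δ)·k.
Rearranging, k^(1−α) = s / (n + δ).
k^0.75 = 0.40 / (0.025 + 0.076) = 0.40 / 0.101 = 3.9604
k* = 3.9604^(1/0.75) ≈ 6.2659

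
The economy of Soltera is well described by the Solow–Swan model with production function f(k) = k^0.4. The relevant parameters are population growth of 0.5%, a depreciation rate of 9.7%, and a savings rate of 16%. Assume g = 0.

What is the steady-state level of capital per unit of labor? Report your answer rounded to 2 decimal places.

At the steady state, Δk = 0, so s·k^α = (n + δ)·k.
Rearranging, k^(1−α) = s / (n + δ).
k^0.6 = 0.16 / (0.005 + 0.097) = 0.16 / 0.102 = 1.5686
k* = 1.5686^(1/0.6) ≈ 2.1176

k* ≈ 2.12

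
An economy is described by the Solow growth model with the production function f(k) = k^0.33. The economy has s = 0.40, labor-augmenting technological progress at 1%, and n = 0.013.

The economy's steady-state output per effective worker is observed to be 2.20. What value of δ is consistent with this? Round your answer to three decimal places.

δ ≈ 0.058

Steady state requires s·f(k) = (n + g + δ)·k, i.e. s·k^α = (n + g + δ)·k.
Since y* = [s/(n + g + δ)]^(α/(1−α)), we have s/(n + g + δ) = (y*)^((1−α)/α) = 2.20^2.0303 = 4.9570.
Therefore n + g + δ = s / 4.9570 = 0.40 / 4.9570 = 0.0807, so δ = 0.0807 − 0.023 = 0.0577.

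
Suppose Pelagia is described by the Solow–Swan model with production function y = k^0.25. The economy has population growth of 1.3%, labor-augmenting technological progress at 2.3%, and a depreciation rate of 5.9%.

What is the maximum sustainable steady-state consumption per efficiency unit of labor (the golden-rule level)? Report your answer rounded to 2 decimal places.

At the golden rule, f'(k) = n + g + δ, so α·k^(α−1) = n + g + δ and k_gold = (α/(n + g + δ))^(1/(1−α)).
k_gold = (0.25/0.095)^(1/0.75) = 2.6316^1.3333 ≈ 3.6331
c_gold = f(k_gold) − (n + g + δ)·k_gold = 1.3806 − 0.095×3.6331 ≈ 1.0355

c_gold ≈ 1.04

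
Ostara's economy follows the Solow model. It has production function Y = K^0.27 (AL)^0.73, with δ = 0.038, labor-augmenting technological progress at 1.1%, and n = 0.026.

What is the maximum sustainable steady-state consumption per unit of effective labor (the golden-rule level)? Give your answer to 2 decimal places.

At the golden rule, f'(k) = n + g + δ, so α·k^(α−1) = n + g + δ and k_gold = (α/(n + g + δ))^(1/(1−α)).
k_gold = (0.27/0.075)^(1/0.73) = 3.6000^1.3699 ≈ 5.7820
c_gold = f(k_gold) − (n + g + δ)·k_gold = 1.6061 − 0.075×5.7820 ≈ 1.1725

c_gold ≈ 1.17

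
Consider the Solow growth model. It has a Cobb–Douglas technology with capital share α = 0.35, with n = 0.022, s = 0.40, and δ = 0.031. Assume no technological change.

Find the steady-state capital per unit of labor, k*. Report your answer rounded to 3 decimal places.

k* ≈ 22.410

Steady state requires s·f(k) = (n + δ)·k, i.e. s·k^α = (n + δ)·k.
Rearranging, k^(1−α) = s / (n + δ).
k^0.65 = 0.40 / (0.022 + 0.031) = 0.40 / 0.053 = 7.5472
k* = 7.5472^(1/0.65) ≈ 22.4099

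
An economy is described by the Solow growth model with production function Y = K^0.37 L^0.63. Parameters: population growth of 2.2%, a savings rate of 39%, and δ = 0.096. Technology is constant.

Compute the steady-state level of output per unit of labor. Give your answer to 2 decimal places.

y* = 2.02

Steady state requires s·f(k) = (n + δ)·k, i.e. s·k^α = (n + δ)·k.
Dividing both sides by k: k^(1−α) = s / (n + δ).
k^0.63 = 0.39 / (0.022 + 0.096) = 0.39 / 0.118 = 3.3051
k* = 3.3051^(1/0.63) ≈ 6.6696
y* = (k*)^α = 6.6696^0.37 ≈ 2.0180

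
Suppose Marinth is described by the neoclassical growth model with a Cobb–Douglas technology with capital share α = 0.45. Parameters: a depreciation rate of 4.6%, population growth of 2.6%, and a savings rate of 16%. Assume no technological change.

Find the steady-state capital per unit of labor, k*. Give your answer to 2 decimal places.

At the steady state, Δk = 0, so s·k^α = (n + δ)·k.
Dividing both sides by k: k^(1−α) = s / (n + δ).
k^0.55 = 0.16 / (0.026 + 0.046) = 0.16 / 0.072 = 2.2222
k* = 2.2222^(1/0.55) ≈ 4.2709

k* = 4.27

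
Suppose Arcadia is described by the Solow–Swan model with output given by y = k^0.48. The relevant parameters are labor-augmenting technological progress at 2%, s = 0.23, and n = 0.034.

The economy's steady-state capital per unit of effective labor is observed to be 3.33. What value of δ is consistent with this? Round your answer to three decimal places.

δ ≈ 0.069

At the steady state, Δk = 0, so s·k^α = (n + g + δ)·k.
So s / (n + g + δ) = (k*)^(1−α) = 3.33^0.52 = 1.8693.
Therefore n + g + δ = s / 1.8693 = 0.23 / 1.8693 = 0.1230, so δ = 0.1230 − 0.054 = 0.0690.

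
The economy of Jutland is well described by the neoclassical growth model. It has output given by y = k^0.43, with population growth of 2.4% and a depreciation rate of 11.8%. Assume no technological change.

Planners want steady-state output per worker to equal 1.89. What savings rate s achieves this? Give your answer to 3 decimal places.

In steady state, investment equals break-even investment: s·k^α = (n + δ)·k.
Since y* = [s/(n + δ)]^(α/(1−α)), we have s/(n + δ) = (y*)^((1−α)/α) = 1.89^1.3256 = 2.3253.
Therefore s = 2.3253 × (n + δ) = 2.3253 × 0.142 = 0.3302.

s ≈ 0.330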